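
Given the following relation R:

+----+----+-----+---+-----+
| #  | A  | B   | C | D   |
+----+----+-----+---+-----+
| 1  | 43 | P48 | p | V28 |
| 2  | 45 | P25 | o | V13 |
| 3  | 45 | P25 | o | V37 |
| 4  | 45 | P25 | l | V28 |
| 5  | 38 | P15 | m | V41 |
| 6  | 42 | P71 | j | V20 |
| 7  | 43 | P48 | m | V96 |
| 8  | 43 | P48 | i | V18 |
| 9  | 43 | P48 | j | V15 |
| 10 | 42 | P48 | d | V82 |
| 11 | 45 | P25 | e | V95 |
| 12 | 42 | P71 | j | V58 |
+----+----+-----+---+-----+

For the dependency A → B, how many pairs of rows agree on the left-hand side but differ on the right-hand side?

A=43: all 4 rows agree on B — 0 pairs.
A=45: all 4 rows agree on B — 0 pairs.
A=42: violating pairs (6,10), (10,12) — 2 pairs.

2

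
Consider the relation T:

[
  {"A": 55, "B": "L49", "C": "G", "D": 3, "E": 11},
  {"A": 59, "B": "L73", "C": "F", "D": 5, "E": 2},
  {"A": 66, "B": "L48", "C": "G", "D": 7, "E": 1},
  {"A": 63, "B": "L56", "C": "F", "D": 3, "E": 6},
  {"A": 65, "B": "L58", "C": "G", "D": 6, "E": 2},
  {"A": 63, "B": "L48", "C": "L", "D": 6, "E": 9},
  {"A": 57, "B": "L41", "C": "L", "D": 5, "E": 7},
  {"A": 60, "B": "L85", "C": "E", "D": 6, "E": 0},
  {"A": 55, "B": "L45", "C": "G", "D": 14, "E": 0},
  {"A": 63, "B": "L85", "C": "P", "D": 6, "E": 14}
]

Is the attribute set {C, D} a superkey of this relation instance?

All 10 rows have distinct {C, D} values, so {C, D} → (all attributes) holds and {C, D} is a superkey.

Yes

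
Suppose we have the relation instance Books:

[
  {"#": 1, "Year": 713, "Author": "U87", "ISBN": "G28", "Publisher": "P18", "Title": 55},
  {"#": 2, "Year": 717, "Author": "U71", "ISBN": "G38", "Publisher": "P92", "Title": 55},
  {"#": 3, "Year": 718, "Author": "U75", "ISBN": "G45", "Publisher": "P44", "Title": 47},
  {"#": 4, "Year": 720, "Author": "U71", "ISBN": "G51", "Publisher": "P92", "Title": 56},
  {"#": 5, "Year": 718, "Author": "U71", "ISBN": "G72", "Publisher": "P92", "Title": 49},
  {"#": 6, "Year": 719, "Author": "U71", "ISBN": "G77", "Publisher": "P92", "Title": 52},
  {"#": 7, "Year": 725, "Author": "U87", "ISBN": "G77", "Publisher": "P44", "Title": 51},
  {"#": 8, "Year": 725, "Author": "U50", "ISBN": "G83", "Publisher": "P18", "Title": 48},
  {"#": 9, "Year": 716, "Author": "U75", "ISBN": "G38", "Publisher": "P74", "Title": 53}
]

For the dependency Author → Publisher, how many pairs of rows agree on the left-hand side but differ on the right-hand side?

Author=U87: violating pairs (1,7) — 1 pair.
Author=U71: all 4 rows agree on Publisher — 0 pairs.
Author=U75: violating pairs (3,9) — 1 pair.

2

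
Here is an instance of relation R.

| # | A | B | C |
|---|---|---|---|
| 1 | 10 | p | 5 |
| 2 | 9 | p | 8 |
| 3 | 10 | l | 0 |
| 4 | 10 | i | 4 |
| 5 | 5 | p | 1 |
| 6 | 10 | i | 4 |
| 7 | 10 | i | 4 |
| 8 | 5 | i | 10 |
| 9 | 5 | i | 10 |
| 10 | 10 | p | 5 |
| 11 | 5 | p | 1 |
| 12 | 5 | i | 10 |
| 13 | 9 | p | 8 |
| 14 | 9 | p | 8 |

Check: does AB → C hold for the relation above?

(A=10, B=p): rows 1, 10 → C = 5, 5 ✓
(A=9, B=p): rows 2, 13, 14 → C = 8, 8, 8 ✓
(A=10, B=l): row 3 → C = 0 ✓
(A=10, B=i): rows 4, 6, 7 → C = 4, 4, 4 ✓
(A=5, B=p): rows 5, 11 → C = 1, 1 ✓
(A=5, B=i): rows 8, 9, 12 → C = 10, 10, 10 ✓
Every AB value is associated with a single C value, so AB → C holds.

Yes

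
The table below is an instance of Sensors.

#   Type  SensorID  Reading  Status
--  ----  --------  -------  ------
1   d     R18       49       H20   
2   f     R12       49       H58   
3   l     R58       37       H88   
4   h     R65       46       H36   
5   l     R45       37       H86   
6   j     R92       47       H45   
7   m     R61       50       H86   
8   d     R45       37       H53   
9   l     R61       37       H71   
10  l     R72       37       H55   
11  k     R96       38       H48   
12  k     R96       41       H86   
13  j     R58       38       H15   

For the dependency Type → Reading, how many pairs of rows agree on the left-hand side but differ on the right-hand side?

Type=d: violating pairs (1,8) — 1 pair.
Type=l: all 4 rows agree on Reading — 0 pairs.
Type=j: violating pairs (6,13) — 1 pair.
Type=k: violating pairs (11,12) — 1 pair.

3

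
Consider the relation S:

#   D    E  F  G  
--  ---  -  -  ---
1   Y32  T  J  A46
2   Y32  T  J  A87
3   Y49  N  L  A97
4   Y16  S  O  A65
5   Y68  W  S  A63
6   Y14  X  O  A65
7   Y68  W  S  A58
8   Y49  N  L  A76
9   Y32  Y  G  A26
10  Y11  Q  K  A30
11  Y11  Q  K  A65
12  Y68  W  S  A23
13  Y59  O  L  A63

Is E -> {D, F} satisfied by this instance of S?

Yes

E=T: rows 1, 2 → {D,F} = (Y32, J), (Y32, J) ✓
E=N: rows 3, 8 → {D,F} = (Y49, L), (Y49, L) ✓
E=S: row 4 → {D,F} = (Y16, O) ✓
E=W: rows 5, 7, 12 → {D,F} = (Y68, S), (Y68, S), (Y68, S) ✓
E=X: row 6 → {D,F} = (Y14, O) ✓
E=Y: row 9 → {D,F} = (Y32, G) ✓
E=Q: rows 10, 11 → {D,F} = (Y11, K), (Y11, K) ✓
E=O: row 13 → {D,F} = (Y59, L) ✓
Every E value is associated with a single {D, F} value, so E -> {D, F} holds.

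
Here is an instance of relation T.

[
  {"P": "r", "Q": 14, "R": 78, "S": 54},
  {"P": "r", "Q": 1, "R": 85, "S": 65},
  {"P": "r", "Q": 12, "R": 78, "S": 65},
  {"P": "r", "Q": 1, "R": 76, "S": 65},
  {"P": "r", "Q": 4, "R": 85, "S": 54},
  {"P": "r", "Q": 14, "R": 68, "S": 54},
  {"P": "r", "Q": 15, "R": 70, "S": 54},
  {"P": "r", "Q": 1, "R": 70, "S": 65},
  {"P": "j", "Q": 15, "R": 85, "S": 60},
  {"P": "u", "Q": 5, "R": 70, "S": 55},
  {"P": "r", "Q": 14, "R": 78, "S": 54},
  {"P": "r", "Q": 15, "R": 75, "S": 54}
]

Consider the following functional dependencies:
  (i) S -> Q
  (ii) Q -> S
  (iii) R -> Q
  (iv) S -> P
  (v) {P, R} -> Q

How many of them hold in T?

(i) S -> Q: S=54: 6 rows → Q takes values {14, 4, 15} — violation; S=65: 4 rows → Q takes values {1, 12} — violation — fails.
(ii) Q -> S: Q=15: 3 rows → S takes values {54, 60} — violation — fails.
(iii) R -> Q: R=78: 3 rows → Q takes values {14, 12} — violation; R=85: 3 rows → Q takes values {1, 4, 15} — violation; R=70: 3 rows → Q takes values {15, 1, 5} — violation — fails.
(iv) S -> P: every LHS value maps to a single RHS value — holds.
(v) {P, R} -> Q: (P=r, R=78): 3 rows → Q takes values {14, 12} — violation; (P=r, R=85): 2 rows → Q takes values {1, 4} — violation; (P=r, R=70): 2 rows → Q takes values {15, 1} — violation — fails.
1 of the 5 dependencies holds.

1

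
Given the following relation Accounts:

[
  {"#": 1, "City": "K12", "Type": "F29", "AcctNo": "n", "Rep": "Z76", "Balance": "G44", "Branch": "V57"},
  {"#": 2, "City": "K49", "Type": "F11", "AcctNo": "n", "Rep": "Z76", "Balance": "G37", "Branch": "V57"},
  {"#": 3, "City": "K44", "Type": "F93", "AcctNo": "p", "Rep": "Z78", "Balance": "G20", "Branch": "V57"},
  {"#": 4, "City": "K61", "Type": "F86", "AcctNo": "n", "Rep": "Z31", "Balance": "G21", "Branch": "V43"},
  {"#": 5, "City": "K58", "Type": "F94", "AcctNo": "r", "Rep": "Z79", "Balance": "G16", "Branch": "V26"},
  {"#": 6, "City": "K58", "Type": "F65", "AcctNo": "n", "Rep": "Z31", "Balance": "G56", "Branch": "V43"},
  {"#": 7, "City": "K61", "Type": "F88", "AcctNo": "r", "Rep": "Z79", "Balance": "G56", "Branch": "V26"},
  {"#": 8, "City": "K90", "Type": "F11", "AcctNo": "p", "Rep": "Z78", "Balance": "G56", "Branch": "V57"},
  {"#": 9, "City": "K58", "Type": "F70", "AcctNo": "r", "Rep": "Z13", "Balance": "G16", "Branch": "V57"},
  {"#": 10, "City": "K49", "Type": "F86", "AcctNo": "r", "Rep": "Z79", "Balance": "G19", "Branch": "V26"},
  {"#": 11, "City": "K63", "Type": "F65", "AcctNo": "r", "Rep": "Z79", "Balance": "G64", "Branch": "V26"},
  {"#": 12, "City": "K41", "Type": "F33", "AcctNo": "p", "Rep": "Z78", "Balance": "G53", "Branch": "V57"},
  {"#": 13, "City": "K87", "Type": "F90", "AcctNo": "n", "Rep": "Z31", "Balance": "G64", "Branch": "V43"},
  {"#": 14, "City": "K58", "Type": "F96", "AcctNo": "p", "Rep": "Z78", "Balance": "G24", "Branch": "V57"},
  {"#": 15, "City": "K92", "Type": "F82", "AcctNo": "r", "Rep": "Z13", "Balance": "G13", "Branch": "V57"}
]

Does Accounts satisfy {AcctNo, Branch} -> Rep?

Yes

(AcctNo=n, Branch=V57): rows 1, 2 → Rep = Z76, Z76 ✓
(AcctNo=p, Branch=V57): rows 3, 8, 12, 14 → Rep = Z78, Z78, Z78, Z78 ✓
(AcctNo=n, Branch=V43): rows 4, 6, 13 → Rep = Z31, Z31, Z31 ✓
(AcctNo=r, Branch=V26): rows 5, 7, 10, 11 → Rep = Z79, Z79, Z79, Z79 ✓
(AcctNo=r, Branch=V57): rows 9, 15 → Rep = Z13, Z13 ✓
Every {AcctNo, Branch} value is associated with a single Rep value, so {AcctNo, Branch} -> Rep holds.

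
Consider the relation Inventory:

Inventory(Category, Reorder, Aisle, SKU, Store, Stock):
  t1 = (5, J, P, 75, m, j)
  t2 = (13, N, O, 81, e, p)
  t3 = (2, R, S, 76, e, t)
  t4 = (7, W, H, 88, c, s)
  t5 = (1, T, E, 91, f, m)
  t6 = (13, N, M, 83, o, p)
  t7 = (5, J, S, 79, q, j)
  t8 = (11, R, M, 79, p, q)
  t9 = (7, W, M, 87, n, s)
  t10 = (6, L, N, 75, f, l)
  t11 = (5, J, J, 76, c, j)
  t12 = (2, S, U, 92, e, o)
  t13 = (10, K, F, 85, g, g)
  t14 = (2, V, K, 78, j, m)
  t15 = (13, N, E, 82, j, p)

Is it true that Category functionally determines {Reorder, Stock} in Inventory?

No

Category=5: rows 1, 7, 11 → {Reorder,Stock} = (J, j), (J, j), (J, j) ✓
Category=13: rows 2, 6, 15 → {Reorder,Stock} = (N, p), (N, p), (N, p) ✓
Category=2: rows 3, 12, 14 → {Reorder,Stock} takes values {(R, t), (S, o), (V, m)} — violation
Category=7: rows 4, 9 → {Reorder,Stock} = (W, s), (W, s) ✓
Category=1: row 5 → {Reorder,Stock} = (T, m) ✓
Category=11: row 8 → {Reorder,Stock} = (R, q) ✓
Category=6: row 10 → {Reorder,Stock} = (L, l) ✓
Category=10: row 13 → {Reorder,Stock} = (K, g) ✓
Two rows agree on Category but differ on {Reorder, Stock}, so Category → {Reorder, Stock} does not hold.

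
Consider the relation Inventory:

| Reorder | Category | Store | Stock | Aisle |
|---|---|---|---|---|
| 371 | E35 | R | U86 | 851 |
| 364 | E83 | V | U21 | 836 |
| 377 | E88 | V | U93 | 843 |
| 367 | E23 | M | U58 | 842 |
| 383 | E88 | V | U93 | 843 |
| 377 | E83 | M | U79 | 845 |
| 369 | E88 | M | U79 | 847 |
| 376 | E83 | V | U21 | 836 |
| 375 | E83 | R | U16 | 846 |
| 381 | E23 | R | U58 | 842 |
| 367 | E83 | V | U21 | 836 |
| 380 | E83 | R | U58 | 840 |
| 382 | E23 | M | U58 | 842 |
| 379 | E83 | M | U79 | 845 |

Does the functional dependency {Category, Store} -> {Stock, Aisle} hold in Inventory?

(Category=E35, Store=R): 1 row → {Stock,Aisle} = (U86, 851) ✓
(Category=E83, Store=V): 3 rows → {Stock,Aisle} = (U21, 836), (U21, 836), (U21, 836) ✓
(Category=E88, Store=V): 2 rows → {Stock,Aisle} = (U93, 843), (U93, 843) ✓
(Category=E23, Store=M): 2 rows → {Stock,Aisle} = (U58, 842), (U58, 842) ✓
(Category=E83, Store=M): 2 rows → {Stock,Aisle} = (U79, 845), (U79, 845) ✓
(Category=E88, Store=M): 1 row → {Stock,Aisle} = (U79, 847) ✓
(Category=E83, Store=R): 2 rows → {Stock,Aisle} takes values {(U16, 846), (U58, 840)} — violation
(Category=E23, Store=R): 1 row → {Stock,Aisle} = (U58, 842) ✓
Two rows agree on {Category, Store} but differ on {Stock, Aisle}, so {Category, Store} -> {Stock, Aisle} does not hold.

No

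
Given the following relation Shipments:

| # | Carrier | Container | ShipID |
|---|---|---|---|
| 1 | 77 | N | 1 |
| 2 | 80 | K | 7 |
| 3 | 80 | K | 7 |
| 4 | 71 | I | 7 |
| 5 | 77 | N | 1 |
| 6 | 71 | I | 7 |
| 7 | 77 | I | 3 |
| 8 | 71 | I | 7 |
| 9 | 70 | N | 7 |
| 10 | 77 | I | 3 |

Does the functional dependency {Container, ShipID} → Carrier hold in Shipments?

Yes

(Container=N, ShipID=1): rows 1, 5 → Carrier = 77, 77 ✓
(Container=K, ShipID=7): rows 2, 3 → Carrier = 80, 80 ✓
(Container=I, ShipID=7): rows 4, 6, 8 → Carrier = 71, 71, 71 ✓
(Container=I, ShipID=3): rows 7, 10 → Carrier = 77, 77 ✓
(Container=N, ShipID=7): row 9 → Carrier = 70 ✓
Every {Container, ShipID} value is associated with a single Carrier value, so {Container, ShipID} → Carrier holds.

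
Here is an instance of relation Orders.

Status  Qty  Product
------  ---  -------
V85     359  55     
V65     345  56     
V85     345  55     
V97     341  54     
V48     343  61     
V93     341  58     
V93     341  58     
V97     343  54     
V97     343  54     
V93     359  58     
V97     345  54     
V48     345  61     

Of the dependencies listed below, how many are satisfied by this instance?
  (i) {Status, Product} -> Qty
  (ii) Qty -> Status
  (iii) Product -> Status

1

(i) {Status, Product} -> Qty: (Status=V85, Product=55): 2 rows → Qty takes values {359, 345} — violation; (Status=V97, Product=54): 4 rows → Qty takes values {341, 343, 345} — violation; (Status=V48, Product=61): 2 rows → Qty takes values {343, 345} — violation; (Status=V93, Product=58): 3 rows → Qty takes values {341, 359} — violation — fails.
(ii) Qty -> Status: Qty=359: 2 rows → Status takes values {V85, V93} — violation; Qty=345: 4 rows → Status takes values {V65, V85, V97, V48} — violation; Qty=341: 3 rows → Status takes values {V97, V93} — violation; Qty=343: 3 rows → Status takes values {V48, V97} — violation — fails.
(iii) Product -> Status: every LHS value maps to a single RHS value — holds.
1 of the 3 dependencies holds.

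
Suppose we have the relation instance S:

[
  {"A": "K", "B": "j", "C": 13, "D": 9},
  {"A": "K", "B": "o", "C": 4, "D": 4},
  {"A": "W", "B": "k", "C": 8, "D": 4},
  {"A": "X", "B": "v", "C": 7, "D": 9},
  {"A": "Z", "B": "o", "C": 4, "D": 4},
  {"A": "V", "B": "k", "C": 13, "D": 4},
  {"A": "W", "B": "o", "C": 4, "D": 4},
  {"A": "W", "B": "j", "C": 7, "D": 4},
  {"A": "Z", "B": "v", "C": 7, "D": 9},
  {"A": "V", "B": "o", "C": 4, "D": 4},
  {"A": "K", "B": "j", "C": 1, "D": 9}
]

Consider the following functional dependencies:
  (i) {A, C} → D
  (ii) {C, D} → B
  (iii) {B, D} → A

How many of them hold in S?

2

(i) {A, C} → D: every LHS value maps to a single RHS value — holds.
(ii) {C, D} → B: every LHS value maps to a single RHS value — holds.
(iii) {B, D} → A: (B=o, D=4): 4 rows → A takes values {K, Z, W, V} — violation; (B=k, D=4): 2 rows → A takes values {W, V} — violation; (B=v, D=9): 2 rows → A takes values {X, Z} — violation — fails.
2 of the 3 dependencies hold.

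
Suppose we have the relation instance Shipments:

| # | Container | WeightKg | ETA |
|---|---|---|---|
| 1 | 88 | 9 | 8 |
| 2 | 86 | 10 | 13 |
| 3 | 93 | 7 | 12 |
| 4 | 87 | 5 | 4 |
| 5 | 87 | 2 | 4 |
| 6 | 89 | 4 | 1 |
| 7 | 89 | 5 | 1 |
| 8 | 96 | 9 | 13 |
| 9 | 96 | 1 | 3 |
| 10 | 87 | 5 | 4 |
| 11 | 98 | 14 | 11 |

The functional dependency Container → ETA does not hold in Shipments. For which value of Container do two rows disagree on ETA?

96

Container=88: row 1 → ETA = 8 ✓
Container=86: row 2 → ETA = 13 ✓
Container=93: row 3 → ETA = 12 ✓
Container=87: rows 4, 5, 10 → ETA = 4, 4, 4 ✓
Container=89: rows 6, 7 → ETA = 1, 1 ✓
Container=96: rows 8, 9 → ETA takes values {13, 3} — violation
Container=98: row 11 → ETA = 11 ✓
The only Container value with inconsistent ETA is Container=96.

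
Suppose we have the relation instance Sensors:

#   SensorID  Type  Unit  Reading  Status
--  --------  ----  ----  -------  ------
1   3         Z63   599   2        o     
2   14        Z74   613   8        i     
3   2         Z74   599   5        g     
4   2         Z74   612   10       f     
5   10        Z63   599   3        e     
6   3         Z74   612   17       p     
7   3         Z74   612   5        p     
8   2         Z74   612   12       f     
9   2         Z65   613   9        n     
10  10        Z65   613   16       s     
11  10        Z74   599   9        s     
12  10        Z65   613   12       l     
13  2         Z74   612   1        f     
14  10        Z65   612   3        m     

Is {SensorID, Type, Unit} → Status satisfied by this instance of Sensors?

(SensorID=3, Type=Z63, Unit=599): row 1 → Status = o ✓
(SensorID=14, Type=Z74, Unit=613): row 2 → Status = i ✓
(SensorID=2, Type=Z74, Unit=599): row 3 → Status = g ✓
(SensorID=2, Type=Z74, Unit=612): rows 4, 8, 13 → Status = f, f, f ✓
(SensorID=10, Type=Z63, Unit=599): row 5 → Status = e ✓
(SensorID=3, Type=Z74, Unit=612): rows 6, 7 → Status = p, p ✓
(SensorID=2, Type=Z65, Unit=613): row 9 → Status = n ✓
(SensorID=10, Type=Z65, Unit=613): rows 10, 12 → Status takes values {s, l} — violation
(SensorID=10, Type=Z74, Unit=599): row 11 → Status = s ✓
(SensorID=10, Type=Z65, Unit=612): row 14 → Status = m ✓
Two rows agree on {SensorID, Type, Unit} but differ on Status, so {SensorID, Type, Unit} → Status does not hold.

No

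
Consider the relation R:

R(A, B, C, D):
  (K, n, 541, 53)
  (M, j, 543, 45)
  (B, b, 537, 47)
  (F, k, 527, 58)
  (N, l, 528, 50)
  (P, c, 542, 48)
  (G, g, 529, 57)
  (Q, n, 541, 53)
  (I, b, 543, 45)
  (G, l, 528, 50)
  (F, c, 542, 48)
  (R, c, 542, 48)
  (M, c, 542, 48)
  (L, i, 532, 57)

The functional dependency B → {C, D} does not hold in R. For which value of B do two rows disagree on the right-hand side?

b

B=n: 2 rows → {C,D} = (541, 53), (541, 53) ✓
B=j: 1 row → {C,D} = (543, 45) ✓
B=b: 2 rows → {C,D} takes values {(537, 47), (543, 45)} — violation
B=k: 1 row → {C,D} = (527, 58) ✓
B=l: 2 rows → {C,D} = (528, 50), (528, 50) ✓
B=c: 4 rows → {C,D} = (542, 48), (542, 48), (542, 48), (542, 48) ✓
B=g: 1 row → {C,D} = (529, 57) ✓
B=i: 1 row → {C,D} = (532, 57) ✓
The only B value with inconsistent RHS is B=b.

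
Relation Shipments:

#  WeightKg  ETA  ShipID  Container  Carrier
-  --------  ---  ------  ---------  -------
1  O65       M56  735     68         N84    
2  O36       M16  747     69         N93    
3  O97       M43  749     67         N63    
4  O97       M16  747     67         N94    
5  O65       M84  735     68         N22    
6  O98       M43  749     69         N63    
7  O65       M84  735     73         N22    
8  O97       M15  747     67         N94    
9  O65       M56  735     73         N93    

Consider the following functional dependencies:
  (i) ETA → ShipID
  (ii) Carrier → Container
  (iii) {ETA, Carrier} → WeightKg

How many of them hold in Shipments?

1

(i) ETA → ShipID: every LHS value maps to a single RHS value — holds.
(ii) Carrier → Container: Carrier=N93: rows 2, 9 → Container takes values {69, 73} — violation; Carrier=N63: rows 3, 6 → Container takes values {67, 69} — violation; Carrier=N22: rows 5, 7 → Container takes values {68, 73} — violation — fails.
(iii) {ETA, Carrier} → WeightKg: (ETA=M43, Carrier=N63): rows 3, 6 → WeightKg takes values {O97, O98} — violation — fails.
1 of the 3 dependencies holds.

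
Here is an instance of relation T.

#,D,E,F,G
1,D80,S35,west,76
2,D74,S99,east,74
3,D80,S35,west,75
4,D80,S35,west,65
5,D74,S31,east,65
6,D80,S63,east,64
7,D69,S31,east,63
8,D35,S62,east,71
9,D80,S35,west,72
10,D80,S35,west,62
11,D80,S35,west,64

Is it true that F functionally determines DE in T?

No

F=west: rows 1, 3, 4, 9, 10, 11 → {D,E} = (D80, S35), (D80, S35), (D80, S35), (D80, S35), (D80, S35), (D80, S35) ✓
F=east: rows 2, 5, 6, 7, 8 → {D,E} takes values {(D74, S99), (D74, S31), (D80, S63), (D69, S31), (D35, S62)} — violation
Two rows agree on F but differ on DE, so F → DE does not hold.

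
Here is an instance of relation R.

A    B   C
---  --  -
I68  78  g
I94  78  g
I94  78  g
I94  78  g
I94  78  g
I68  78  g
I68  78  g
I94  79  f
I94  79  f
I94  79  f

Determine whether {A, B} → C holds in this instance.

Yes

(A=I68, B=78): 3 rows → C = g, g, g ✓
(A=I94, B=78): 4 rows → C = g, g, g, g ✓
(A=I94, B=79): 3 rows → C = f, f, f ✓
Every {A, B} value is associated with a single C value, so {A, B} → C holds.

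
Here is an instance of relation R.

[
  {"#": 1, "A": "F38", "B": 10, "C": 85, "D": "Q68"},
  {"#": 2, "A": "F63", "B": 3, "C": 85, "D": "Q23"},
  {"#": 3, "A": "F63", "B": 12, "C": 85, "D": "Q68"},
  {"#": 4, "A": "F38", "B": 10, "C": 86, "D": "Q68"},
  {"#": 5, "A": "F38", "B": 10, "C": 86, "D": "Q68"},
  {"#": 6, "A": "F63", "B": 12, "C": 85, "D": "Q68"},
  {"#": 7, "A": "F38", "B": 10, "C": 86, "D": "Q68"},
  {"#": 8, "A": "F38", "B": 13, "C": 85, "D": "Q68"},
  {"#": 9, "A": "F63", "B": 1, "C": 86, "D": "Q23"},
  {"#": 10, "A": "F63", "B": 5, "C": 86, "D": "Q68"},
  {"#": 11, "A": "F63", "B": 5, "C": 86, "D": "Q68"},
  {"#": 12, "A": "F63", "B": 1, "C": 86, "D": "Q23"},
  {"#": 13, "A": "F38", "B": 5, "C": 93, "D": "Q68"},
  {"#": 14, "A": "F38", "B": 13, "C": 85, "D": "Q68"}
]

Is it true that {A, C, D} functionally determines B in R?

(A=F38, C=85, D=Q68): rows 1, 8, 14 → B takes values {10, 13} — violation
(A=F63, C=85, D=Q23): row 2 → B = 3 ✓
(A=F63, C=85, D=Q68): rows 3, 6 → B = 12, 12 ✓
(A=F38, C=86, D=Q68): rows 4, 5, 7 → B = 10, 10, 10 ✓
(A=F63, C=86, D=Q23): rows 9, 12 → B = 1, 1 ✓
(A=F63, C=86, D=Q68): rows 10, 11 → B = 5, 5 ✓
(A=F38, C=93, D=Q68): row 13 → B = 5 ✓
Two rows agree on {A, C, D} but differ on B, so {A, C, D} -> B does not hold.

No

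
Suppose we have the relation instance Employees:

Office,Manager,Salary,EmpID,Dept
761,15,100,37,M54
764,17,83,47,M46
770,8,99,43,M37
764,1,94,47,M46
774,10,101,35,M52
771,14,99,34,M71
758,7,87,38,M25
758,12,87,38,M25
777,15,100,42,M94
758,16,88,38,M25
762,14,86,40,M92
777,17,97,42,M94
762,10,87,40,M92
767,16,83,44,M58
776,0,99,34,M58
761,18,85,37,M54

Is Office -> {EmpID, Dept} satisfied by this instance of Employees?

Office=761: 2 rows → {EmpID,Dept} = (37, M54), (37, M54) ✓
Office=764: 2 rows → {EmpID,Dept} = (47, M46), (47, M46) ✓
Office=770: 1 row → {EmpID,Dept} = (43, M37) ✓
Office=774: 1 row → {EmpID,Dept} = (35, M52) ✓
Office=771: 1 row → {EmpID,Dept} = (34, M71) ✓
Office=758: 3 rows → {EmpID,Dept} = (38, M25), (38, M25), (38, M25) ✓
Office=777: 2 rows → {EmpID,Dept} = (42, M94), (42, M94) ✓
Office=762: 2 rows → {EmpID,Dept} = (40, M92), (40, M92) ✓
Office=767: 1 row → {EmpID,Dept} = (44, M58) ✓
Office=776: 1 row → {EmpID,Dept} = (34, M58) ✓
Every Office value is associated with a single {EmpID, Dept} value, so Office -> {EmpID, Dept} holds.

Yes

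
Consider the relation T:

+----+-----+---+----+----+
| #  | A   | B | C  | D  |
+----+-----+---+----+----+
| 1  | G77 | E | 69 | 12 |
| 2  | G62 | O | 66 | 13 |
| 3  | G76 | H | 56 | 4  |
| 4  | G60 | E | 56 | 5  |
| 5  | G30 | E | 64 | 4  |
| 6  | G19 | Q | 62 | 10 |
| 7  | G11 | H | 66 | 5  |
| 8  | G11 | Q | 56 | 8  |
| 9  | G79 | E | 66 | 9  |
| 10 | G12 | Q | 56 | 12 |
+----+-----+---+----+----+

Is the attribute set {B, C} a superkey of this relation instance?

Rows 8 and 10 have the same {B, C} value (B=Q, C=56) but are distinct tuples, so {B, C} does not determine every attribute — not a superkey.

No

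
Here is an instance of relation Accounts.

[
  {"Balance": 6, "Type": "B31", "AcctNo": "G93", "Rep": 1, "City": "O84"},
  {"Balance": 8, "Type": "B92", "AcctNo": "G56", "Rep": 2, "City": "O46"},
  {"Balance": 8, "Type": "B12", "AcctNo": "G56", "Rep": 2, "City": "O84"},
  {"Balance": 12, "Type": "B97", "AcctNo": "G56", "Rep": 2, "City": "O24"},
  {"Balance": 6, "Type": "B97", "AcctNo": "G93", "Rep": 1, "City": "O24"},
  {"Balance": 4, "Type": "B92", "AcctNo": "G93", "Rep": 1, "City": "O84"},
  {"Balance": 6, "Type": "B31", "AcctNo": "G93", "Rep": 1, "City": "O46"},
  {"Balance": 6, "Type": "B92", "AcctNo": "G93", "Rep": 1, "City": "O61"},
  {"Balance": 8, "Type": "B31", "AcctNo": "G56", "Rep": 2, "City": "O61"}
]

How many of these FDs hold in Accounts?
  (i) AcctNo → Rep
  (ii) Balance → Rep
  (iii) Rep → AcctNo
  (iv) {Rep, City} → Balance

(i) AcctNo → Rep: every LHS value maps to a single RHS value — holds.
(ii) Balance → Rep: every LHS value maps to a single RHS value — holds.
(iii) Rep → AcctNo: every LHS value maps to a single RHS value — holds.
(iv) {Rep, City} → Balance: (Rep=1, City=O84): 2 rows → Balance takes values {6, 4} — violation — fails.
3 of the 4 dependencies hold.

3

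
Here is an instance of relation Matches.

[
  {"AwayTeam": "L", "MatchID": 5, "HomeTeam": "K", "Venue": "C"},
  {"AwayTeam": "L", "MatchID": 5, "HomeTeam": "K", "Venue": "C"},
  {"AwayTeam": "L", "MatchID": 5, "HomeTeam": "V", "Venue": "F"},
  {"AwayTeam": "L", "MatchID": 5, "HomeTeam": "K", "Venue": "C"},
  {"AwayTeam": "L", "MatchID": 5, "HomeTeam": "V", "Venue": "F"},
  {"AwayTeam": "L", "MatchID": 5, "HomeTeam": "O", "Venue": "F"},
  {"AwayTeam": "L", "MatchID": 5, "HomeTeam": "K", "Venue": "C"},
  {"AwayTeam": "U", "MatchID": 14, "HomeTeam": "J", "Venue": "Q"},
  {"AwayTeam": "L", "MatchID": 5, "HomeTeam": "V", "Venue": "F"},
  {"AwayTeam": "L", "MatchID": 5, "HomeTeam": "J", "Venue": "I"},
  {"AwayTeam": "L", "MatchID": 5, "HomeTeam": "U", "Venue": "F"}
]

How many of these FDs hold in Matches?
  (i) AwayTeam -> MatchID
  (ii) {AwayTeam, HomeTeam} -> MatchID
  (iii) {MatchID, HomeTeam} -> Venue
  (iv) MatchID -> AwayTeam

(i) AwayTeam -> MatchID: every LHS value maps to a single RHS value — holds.
(ii) {AwayTeam, HomeTeam} -> MatchID: every LHS value maps to a single RHS value — holds.
(iii) {MatchID, HomeTeam} -> Venue: every LHS value maps to a single RHS value — holds.
(iv) MatchID -> AwayTeam: every LHS value maps to a single RHS value — holds.
4 of the 4 dependencies hold.

4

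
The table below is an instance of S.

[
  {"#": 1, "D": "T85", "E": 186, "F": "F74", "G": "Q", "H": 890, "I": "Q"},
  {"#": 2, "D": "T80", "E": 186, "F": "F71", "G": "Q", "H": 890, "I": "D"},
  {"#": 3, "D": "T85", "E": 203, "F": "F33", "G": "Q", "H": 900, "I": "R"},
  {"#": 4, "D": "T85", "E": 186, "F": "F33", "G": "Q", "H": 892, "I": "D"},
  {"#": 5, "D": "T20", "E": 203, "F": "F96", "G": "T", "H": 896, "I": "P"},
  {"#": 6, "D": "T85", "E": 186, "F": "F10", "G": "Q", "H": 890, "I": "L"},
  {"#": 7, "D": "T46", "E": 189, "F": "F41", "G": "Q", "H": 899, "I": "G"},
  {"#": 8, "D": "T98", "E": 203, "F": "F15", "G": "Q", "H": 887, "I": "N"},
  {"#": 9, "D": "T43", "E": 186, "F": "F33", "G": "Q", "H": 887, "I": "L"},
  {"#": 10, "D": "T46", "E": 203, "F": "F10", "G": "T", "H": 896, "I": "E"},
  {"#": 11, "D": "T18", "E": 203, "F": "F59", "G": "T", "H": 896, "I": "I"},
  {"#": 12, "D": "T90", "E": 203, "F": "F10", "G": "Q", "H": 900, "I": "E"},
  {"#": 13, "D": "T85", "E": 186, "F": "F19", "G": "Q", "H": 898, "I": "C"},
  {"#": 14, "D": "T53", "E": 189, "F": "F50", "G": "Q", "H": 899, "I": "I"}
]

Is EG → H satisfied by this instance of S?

No

(E=186, G=Q): rows 1, 2, 4, 6, 9, 13 → H takes values {890, 892, 887, 898} — violation
(E=203, G=Q): rows 3, 8, 12 → H takes values {900, 887} — violation
(E=203, G=T): rows 5, 10, 11 → H = 896, 896, 896 ✓
(E=189, G=Q): rows 7, 14 → H = 899, 899 ✓
Two rows agree on EG but differ on H, so EG → H does not hold.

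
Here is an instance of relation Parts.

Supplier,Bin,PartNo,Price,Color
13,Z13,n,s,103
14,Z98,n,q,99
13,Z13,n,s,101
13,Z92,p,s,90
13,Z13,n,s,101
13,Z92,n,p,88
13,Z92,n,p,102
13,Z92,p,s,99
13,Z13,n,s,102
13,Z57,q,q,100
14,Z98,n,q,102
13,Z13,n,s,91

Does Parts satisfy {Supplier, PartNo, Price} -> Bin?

Yes

(Supplier=13, PartNo=n, Price=s): 5 rows → Bin = Z13, Z13, Z13, Z13, Z13 ✓
(Supplier=14, PartNo=n, Price=q): 2 rows → Bin = Z98, Z98 ✓
(Supplier=13, PartNo=p, Price=s): 2 rows → Bin = Z92, Z92 ✓
(Supplier=13, PartNo=n, Price=p): 2 rows → Bin = Z92, Z92 ✓
(Supplier=13, PartNo=q, Price=q): 1 row → Bin = Z57 ✓
Every {Supplier, PartNo, Price} value is associated with a single Bin value, so {Supplier, PartNo, Price} -> Bin holds.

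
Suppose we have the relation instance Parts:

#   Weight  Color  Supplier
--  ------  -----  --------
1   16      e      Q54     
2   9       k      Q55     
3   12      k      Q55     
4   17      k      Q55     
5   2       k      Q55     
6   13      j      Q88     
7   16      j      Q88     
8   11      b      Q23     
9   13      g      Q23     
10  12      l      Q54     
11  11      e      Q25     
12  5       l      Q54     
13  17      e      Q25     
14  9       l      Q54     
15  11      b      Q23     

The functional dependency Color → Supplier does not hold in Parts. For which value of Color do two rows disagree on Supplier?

e

Color=e: rows 1, 11, 13 → Supplier takes values {Q54, Q25} — violation
Color=k: rows 2, 3, 4, 5 → Supplier = Q55, Q55, Q55, Q55 ✓
Color=j: rows 6, 7 → Supplier = Q88, Q88 ✓
Color=b: rows 8, 15 → Supplier = Q23, Q23 ✓
Color=g: row 9 → Supplier = Q23 ✓
Color=l: rows 10, 12, 14 → Supplier = Q54, Q54, Q54 ✓
The only Color value with inconsistent Supplier is Color=e.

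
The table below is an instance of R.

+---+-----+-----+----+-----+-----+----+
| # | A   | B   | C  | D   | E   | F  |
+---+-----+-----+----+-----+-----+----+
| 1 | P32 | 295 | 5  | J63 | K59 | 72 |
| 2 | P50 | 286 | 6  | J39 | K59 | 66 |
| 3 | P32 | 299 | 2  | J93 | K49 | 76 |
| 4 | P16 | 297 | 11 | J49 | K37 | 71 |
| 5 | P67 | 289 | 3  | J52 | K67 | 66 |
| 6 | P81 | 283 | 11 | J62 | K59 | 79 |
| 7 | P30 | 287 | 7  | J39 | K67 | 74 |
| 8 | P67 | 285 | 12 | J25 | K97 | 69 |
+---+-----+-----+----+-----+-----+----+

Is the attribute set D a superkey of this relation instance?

No

Rows 2 and 7 have the same D value D=J39 but are distinct tuples, so D does not determine every attribute — not a superkey.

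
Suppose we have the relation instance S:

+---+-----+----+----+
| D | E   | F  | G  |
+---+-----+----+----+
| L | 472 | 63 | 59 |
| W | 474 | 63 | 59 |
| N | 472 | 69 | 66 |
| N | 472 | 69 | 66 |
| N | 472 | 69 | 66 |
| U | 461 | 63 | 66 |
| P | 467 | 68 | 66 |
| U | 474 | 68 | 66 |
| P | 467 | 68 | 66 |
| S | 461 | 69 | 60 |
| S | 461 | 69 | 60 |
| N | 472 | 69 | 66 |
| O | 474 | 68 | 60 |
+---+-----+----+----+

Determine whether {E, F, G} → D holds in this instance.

Yes

(E=472, F=63, G=59): 1 row → D = L ✓
(E=474, F=63, G=59): 1 row → D = W ✓
(E=472, F=69, G=66): 4 rows → D = N, N, N, N ✓
(E=461, F=63, G=66): 1 row → D = U ✓
(E=467, F=68, G=66): 2 rows → D = P, P ✓
(E=474, F=68, G=66): 1 row → D = U ✓
(E=461, F=69, G=60): 2 rows → D = S, S ✓
(E=474, F=68, G=60): 1 row → D = O ✓
Every {E, F, G} value is associated with a single D value, so {E, F, G} → D holds.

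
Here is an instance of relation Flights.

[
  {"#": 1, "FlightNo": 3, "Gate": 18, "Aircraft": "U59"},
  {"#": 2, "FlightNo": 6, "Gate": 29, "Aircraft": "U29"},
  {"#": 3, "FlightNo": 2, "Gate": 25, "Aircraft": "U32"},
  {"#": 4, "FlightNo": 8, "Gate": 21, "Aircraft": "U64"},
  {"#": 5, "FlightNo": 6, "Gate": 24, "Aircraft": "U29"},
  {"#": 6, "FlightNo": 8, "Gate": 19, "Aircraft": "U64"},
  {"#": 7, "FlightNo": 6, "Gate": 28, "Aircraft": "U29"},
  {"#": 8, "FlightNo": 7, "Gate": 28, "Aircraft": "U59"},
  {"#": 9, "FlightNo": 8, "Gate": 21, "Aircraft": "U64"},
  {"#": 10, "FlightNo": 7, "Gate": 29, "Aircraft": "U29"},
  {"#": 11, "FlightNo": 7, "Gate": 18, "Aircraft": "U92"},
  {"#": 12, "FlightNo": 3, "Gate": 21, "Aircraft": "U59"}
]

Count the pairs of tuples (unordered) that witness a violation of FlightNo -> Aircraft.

3

FlightNo=3: all 2 rows agree on Aircraft — 0 pairs.
FlightNo=6: all 3 rows agree on Aircraft — 0 pairs.
FlightNo=8: all 3 rows agree on Aircraft — 0 pairs.
FlightNo=7: violating pairs (8,10), (8,11), (10,11) — 3 pairs.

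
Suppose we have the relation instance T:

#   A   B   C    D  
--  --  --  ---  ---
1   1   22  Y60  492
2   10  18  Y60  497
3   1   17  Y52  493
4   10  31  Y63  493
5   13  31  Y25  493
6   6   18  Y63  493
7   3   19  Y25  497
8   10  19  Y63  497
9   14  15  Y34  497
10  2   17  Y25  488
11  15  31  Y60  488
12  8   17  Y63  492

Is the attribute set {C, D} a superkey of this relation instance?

No

Rows 4 and 6 have the same {C, D} value (C=Y63, D=493) but are distinct tuples, so {C, D} does not determine every attribute — not a superkey.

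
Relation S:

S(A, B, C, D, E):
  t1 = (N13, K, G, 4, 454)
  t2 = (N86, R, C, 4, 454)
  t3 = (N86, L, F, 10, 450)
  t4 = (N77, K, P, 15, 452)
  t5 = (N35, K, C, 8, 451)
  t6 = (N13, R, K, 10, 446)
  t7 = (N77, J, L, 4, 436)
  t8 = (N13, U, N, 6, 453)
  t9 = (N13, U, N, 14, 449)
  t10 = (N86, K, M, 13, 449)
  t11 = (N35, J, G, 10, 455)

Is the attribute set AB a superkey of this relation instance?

No

Rows 8 and 9 have the same AB value (A=N13, B=U) but are distinct tuples, so AB does not determine every attribute — not a superkey.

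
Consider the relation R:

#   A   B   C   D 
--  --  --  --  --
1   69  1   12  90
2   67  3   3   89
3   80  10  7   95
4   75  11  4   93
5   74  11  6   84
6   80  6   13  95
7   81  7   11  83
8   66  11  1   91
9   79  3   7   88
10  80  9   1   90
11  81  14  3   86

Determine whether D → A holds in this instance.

No

D=90: rows 1, 10 → A takes values {69, 80} — violation
D=89: row 2 → A = 67 ✓
D=95: rows 3, 6 → A = 80, 80 ✓
D=93: row 4 → A = 75 ✓
D=84: row 5 → A = 74 ✓
D=83: row 7 → A = 81 ✓
D=91: row 8 → A = 66 ✓
D=88: row 9 → A = 79 ✓
D=86: row 11 → A = 81 ✓
Two rows agree on D but differ on A, so D → A does not hold.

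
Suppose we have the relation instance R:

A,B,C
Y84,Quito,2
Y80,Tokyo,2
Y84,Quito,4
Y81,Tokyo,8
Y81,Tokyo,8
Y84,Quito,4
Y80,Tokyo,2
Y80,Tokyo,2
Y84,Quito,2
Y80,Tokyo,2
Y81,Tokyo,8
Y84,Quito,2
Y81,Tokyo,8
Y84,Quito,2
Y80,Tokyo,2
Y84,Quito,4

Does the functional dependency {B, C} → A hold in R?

Yes

(B=Quito, C=2): 4 rows → A = Y84, Y84, Y84, Y84 ✓
(B=Tokyo, C=2): 5 rows → A = Y80, Y80, Y80, Y80, Y80 ✓
(B=Quito, C=4): 3 rows → A = Y84, Y84, Y84 ✓
(B=Tokyo, C=8): 4 rows → A = Y81, Y81, Y81, Y81 ✓
Every {B, C} value is associated with a single A value, so {B, C} → A holds.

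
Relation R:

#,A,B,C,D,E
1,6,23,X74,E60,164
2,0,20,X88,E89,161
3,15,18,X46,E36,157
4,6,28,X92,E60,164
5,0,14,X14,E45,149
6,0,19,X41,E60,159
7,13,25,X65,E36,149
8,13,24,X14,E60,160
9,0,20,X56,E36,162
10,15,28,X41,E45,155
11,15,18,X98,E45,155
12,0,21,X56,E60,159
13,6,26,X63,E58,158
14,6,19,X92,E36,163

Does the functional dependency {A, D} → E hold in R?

Yes

(A=6, D=E60): rows 1, 4 → E = 164, 164 ✓
(A=0, D=E89): row 2 → E = 161 ✓
(A=15, D=E36): row 3 → E = 157 ✓
(A=0, D=E45): row 5 → E = 149 ✓
(A=0, D=E60): rows 6, 12 → E = 159, 159 ✓
(A=13, D=E36): row 7 → E = 149 ✓
(A=13, D=E60): row 8 → E = 160 ✓
(A=0, D=E36): row 9 → E = 162 ✓
(A=15, D=E45): rows 10, 11 → E = 155, 155 ✓
(A=6, D=E58): row 13 → E = 158 ✓
(A=6, D=E36): row 14 → E = 163 ✓
Every {A, D} value is associated with a single E value, so {A, D} → E holds.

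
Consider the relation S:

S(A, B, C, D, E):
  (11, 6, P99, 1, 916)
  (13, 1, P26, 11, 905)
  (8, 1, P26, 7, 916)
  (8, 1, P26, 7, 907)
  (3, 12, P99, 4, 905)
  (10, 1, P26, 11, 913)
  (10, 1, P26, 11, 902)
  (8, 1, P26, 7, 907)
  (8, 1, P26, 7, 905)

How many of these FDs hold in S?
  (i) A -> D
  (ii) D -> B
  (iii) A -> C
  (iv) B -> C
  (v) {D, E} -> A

5

(i) A -> D: every LHS value maps to a single RHS value — holds.
(ii) D -> B: every LHS value maps to a single RHS value — holds.
(iii) A -> C: every LHS value maps to a single RHS value — holds.
(iv) B -> C: every LHS value maps to a single RHS value — holds.
(v) {D, E} -> A: every LHS value maps to a single RHS value — holds.
5 of the 5 dependencies hold.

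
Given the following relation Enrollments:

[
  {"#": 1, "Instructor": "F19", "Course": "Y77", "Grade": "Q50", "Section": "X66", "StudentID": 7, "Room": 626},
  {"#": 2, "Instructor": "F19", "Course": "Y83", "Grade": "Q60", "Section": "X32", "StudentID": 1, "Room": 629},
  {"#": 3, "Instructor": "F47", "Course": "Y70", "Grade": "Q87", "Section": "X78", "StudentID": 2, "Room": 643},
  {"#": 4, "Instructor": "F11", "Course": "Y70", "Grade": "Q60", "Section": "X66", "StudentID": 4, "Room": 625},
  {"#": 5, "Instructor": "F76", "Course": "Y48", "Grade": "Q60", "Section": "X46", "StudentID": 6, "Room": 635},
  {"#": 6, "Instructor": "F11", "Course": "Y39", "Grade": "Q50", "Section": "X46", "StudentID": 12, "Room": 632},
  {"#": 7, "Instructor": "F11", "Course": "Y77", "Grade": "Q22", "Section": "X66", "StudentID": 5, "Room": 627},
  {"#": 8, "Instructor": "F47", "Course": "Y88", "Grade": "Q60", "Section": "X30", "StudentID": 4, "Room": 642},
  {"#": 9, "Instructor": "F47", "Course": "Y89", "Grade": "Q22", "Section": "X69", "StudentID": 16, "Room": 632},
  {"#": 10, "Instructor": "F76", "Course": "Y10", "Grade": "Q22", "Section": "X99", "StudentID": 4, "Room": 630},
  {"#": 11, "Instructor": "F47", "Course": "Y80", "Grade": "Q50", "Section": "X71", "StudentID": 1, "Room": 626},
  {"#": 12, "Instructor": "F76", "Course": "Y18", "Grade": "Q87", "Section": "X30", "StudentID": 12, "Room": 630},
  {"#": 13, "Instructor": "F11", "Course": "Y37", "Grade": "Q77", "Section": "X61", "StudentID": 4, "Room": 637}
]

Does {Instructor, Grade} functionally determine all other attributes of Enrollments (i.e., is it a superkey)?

Yes

All 13 rows have distinct {Instructor, Grade} values, so {Instructor, Grade} → (all attributes) holds and {Instructor, Grade} is a superkey.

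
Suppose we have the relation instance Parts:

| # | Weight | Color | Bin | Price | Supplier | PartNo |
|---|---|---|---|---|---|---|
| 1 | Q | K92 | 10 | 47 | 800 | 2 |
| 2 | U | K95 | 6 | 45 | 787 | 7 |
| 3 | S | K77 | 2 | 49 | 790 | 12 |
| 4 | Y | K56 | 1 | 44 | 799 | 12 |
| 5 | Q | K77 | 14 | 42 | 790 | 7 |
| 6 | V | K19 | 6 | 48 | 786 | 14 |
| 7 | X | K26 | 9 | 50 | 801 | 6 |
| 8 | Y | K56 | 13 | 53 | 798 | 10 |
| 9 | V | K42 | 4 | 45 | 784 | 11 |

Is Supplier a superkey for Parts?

No

Rows 3 and 5 have the same Supplier value Supplier=790 but are distinct tuples, so Supplier does not determine every attribute — not a superkey.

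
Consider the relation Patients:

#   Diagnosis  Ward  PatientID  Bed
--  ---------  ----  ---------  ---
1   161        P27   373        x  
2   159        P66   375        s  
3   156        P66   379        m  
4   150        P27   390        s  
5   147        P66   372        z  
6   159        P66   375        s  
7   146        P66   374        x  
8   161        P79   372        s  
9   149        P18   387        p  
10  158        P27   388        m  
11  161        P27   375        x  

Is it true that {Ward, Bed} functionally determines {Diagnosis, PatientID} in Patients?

(Ward=P27, Bed=x): rows 1, 11 → {Diagnosis,PatientID} takes values {(161, 373), (161, 375)} — violation
(Ward=P66, Bed=s): rows 2, 6 → {Diagnosis,PatientID} = (159, 375), (159, 375) ✓
(Ward=P66, Bed=m): row 3 → {Diagnosis,PatientID} = (156, 379) ✓
(Ward=P27, Bed=s): row 4 → {Diagnosis,PatientID} = (150, 390) ✓
(Ward=P66, Bed=z): row 5 → {Diagnosis,PatientID} = (147, 372) ✓
(Ward=P66, Bed=x): row 7 → {Diagnosis,PatientID} = (146, 374) ✓
(Ward=P79, Bed=s): row 8 → {Diagnosis,PatientID} = (161, 372) ✓
(Ward=P18, Bed=p): row 9 → {Diagnosis,PatientID} = (149, 387) ✓
(Ward=P27, Bed=m): row 10 → {Diagnosis,PatientID} = (158, 388) ✓
Two rows agree on {Ward, Bed} but differ on {Diagnosis, PatientID}, so {Ward, Bed} → {Diagnosis, PatientID} does not hold.

No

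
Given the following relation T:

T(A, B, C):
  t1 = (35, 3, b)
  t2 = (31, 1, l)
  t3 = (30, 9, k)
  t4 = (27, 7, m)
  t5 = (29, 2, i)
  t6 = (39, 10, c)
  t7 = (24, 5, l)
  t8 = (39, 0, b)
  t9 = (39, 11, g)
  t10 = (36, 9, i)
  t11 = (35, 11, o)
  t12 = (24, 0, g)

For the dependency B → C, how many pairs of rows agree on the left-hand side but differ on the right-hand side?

B=9: violating pairs (3,10) — 1 pair.
B=0: violating pairs (8,12) — 1 pair.
B=11: violating pairs (9,11) — 1 pair.

3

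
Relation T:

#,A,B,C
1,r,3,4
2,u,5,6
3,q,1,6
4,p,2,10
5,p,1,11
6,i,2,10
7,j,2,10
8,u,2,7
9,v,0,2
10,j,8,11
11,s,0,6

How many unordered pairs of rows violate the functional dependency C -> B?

C=6: violating pairs (2,3), (2,11), (3,11) — 3 pairs.
C=10: all 3 rows agree on B — 0 pairs.
C=11: violating pairs (5,10) — 1 pair.

4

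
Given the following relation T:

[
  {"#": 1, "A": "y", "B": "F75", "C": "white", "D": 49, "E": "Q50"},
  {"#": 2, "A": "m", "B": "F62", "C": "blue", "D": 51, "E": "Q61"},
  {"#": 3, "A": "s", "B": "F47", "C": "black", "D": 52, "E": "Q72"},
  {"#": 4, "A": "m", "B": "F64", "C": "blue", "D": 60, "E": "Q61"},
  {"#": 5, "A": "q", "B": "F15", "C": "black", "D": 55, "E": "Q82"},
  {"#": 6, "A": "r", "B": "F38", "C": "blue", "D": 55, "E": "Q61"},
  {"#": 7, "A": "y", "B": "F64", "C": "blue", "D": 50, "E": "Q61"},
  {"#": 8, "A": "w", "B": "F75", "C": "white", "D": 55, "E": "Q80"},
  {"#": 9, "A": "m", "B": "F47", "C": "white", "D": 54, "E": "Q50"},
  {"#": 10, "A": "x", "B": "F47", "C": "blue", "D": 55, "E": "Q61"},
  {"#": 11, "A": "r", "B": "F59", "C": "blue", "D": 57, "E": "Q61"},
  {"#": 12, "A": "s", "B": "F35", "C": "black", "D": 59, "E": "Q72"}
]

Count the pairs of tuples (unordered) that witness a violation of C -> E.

4

C=white: violating pairs (1,8), (8,9) — 2 pairs.
C=blue: all 6 rows agree on E — 0 pairs.
C=black: violating pairs (3,5), (5,12) — 2 pairs.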